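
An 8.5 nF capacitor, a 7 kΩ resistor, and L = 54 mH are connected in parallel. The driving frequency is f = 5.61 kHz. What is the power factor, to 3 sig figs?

0.535

ω = 2πf = 35250 rad/s
X_L = ωL = 1900 Ω
X_C = 1/(ωC) = 3340 Ω
Parallel: admittances add. Y = 1/R + 1/(jωL) + jωC
Y = (0.000143 − j0.000226) S
|Y| = 0.000267 S → |Z| = 1/|Y| = 3740 Ω, ∠Z = −∠Y = 57.7°
cos φ = cos(57.7°) = 0.535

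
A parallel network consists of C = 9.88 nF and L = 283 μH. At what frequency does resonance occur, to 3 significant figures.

95.2 kHz

ω₀ = 1/√(LC) = 1/√(0.000283 × 9.88e-09) = 598000 rad/s
f₀ = ω₀/(2π) = 95.2 kHz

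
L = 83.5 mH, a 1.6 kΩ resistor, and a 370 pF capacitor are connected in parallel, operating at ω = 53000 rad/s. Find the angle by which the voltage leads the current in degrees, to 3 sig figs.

18.3°

X_L = ωL = 4430 Ω
X_C = 1/(ωC) = 51000 Ω
Parallel: admittances add. Y = 1/R + 1/(jωL) + jωC
Y = (0.000625 − j0.000206) S
|Y| = 0.000658 S → |Z| = 1/|Y| = 1520 Ω, ∠Z = −∠Y = 18.3°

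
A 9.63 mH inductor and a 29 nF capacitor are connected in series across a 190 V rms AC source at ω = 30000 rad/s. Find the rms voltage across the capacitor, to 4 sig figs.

X_L = ωL = 288.9 Ω
X_C = 1/(ωC) = 1149 Ω
Net reactance X = X_L − X_C = -860.5 Ω
Z = − j860.5 Ω
|Z| = √(0² + 860.5²) = 860.5 Ω
I = V/|Z| = 220.8 mA
V_C = I·|Z_C| = 0.2208 × 1149 = 253.8 V

253.8 V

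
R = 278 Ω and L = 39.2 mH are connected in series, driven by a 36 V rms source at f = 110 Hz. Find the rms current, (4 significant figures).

128.9 mA

ω = 2πf = 691.2 rad/s
X_L = ωL = 27.09 Ω
Z = 278.0 + j27.09 Ω
|Z| = √(278.0² + 27.09²) = 279.3 Ω
I = V/|Z| = 36/279.3 = 128.9 mA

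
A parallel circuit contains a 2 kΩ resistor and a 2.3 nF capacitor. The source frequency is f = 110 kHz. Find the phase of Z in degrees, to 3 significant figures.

-72.5°

ω = 2πf = 691200 rad/s
X_C = 1/(ωC) = 629 Ω
Parallel: admittances add. Y = 1/R + jωC
Y = (0.000500 + j0.00159) S
|Y| = 0.00167 S → |Z| = 1/|Y| = 600 Ω, ∠Z = −∠Y = -72.5°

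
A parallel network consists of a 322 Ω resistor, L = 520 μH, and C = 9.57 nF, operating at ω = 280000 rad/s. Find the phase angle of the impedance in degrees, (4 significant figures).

53.44°

X_L = ωL = 145.6 Ω
X_C = 1/(ωC) = 373.2 Ω
Parallel: admittances add. Y = 1/R + 1/(jωL) + jωC
Y = (0.003106 − j0.004189) S
|Y| = 0.005214 S → |Z| = 1/|Y| = 191.8 Ω, ∠Z = −∠Y = 53.44°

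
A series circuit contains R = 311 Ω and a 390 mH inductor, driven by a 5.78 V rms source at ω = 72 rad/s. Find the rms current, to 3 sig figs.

18.5 mA

X_L = ωL = 28.1 Ω
Z = 311 + j28.1 Ω
|Z| = √(311² + 28.1²) = 312 Ω
I = V/|Z| = 5.78/312 = 18.5 mA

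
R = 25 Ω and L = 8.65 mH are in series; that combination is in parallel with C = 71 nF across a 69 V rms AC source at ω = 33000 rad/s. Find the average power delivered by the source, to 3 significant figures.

1.45 W

X_L = ωL = 285 Ω
X_C = 1/(ωC) = 427 Ω
Branch 1 (R+jX_L): Z₁ = 25.0 + j285 Ω, |Z₁| = 287 Ω
Branch 2 (−jX_C): Z₂ = −j427 Ω
Parallel: Z = Z₁Z₂/(Z₁+Z₂), |Z| = 852 Ω, ∠Z = 75.0°
I = V/|Z| = 81.0 mA
P = VI cos φ = 69 × 0.0810 × cos(75.0°) = 1.45 W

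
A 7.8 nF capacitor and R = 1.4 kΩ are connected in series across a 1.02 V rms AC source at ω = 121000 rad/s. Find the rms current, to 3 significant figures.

X_C = 1/(ωC) = 1060 Ω
Z = 1400 − j1060 Ω
|Z| = √(1400² + 1060²) = 1760 Ω
I = V/|Z| = 1.02/1760 = 581 μA

581 μA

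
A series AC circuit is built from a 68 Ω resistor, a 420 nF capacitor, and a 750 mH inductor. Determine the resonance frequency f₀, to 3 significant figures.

ω₀ = 1/√(LC) = 1/√(0.75 × 4.2e-07) = 1782 rad/s
f₀ = ω₀/(2π) = 284 Hz

284 Hz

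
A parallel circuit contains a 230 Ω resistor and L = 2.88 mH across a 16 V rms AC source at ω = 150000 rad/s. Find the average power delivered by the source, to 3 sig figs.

1.11 W

X_L = ωL = 432 Ω
Parallel: admittances add. Y = 1/R + 1/(jωL)
Y = (0.00435 − j0.00231) S
|Y| = 0.00493 S → |Z| = 1/|Y| = 203 Ω, ∠Z = −∠Y = 28.0°
I = V/|Z| = 78.8 mA
P = VI cos φ = 16 × 0.0788 × cos(28.0°) = 1.11 W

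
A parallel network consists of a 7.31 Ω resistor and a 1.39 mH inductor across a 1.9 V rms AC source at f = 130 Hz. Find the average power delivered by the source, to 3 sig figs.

494 mW

ω = 2πf = 816.8 rad/s
X_L = ωL = 1.14 Ω
Parallel: admittances add. Y = 1/R + 1/(jωL)
Y = (0.137 − j0.881) S
|Y| = 0.891 S → |Z| = 1/|Y| = 1.12 Ω, ∠Z = −∠Y = 81.2°
I = V/|Z| = 1.69 A
P = VI cos φ = 1.9 × 1.69 × cos(81.2°) = 494 mW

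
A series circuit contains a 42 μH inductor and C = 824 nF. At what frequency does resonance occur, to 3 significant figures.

ω₀ = 1/√(LC) = 1/√(4.2e-05 × 8.24e-07) = 170000 rad/s
f₀ = ω₀/(2π) = 27.1 kHz

27.1 kHz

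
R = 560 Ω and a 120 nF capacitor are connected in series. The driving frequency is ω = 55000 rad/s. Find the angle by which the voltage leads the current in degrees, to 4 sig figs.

X_C = 1/(ωC) = 151.5 Ω
Z = 560.0 − j151.5 Ω
|Z| = √(560.0² + 151.5²) = 580.1 Ω
∠Z = arctan(-151.5/560.0) = -15.14°

-15.14°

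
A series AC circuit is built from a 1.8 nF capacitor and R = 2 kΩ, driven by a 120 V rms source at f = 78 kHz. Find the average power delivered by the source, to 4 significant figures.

ω = 2πf = 490100 rad/s
X_C = 1/(ωC) = 1134 Ω
Z = 2000 − j1134 Ω
|Z| = √(2000² + 1134²) = 2299 Ω
∠Z = arctan(-1134/2000) = -29.54°
I = V/|Z| = 52.20 mA
P = VI cos φ = 120 × 0.05220 × cos(-29.54°) = 5.449 W

5.449 W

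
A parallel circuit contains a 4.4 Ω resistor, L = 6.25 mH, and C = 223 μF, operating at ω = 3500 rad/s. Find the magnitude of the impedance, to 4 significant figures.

1.300 Ω

X_L = ωL = 21.88 Ω
X_C = 1/(ωC) = 1.281 Ω
Parallel: admittances add. Y = 1/R + 1/(jωL) + jωC
Y = (0.2273 + j0.7348) S
|Y| = 0.7691 S → |Z| = 1/|Y| = 1.300 Ω, ∠Z = −∠Y = -72.81°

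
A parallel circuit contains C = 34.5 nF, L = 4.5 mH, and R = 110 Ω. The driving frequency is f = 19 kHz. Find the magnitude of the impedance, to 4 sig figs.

ω = 2πf = 119400 rad/s
X_L = ωL = 537.2 Ω
X_C = 1/(ωC) = 242.8 Ω
Parallel: admittances add. Y = 1/R + 1/(jωL) + jωC
Y = (0.009091 + j0.002257) S
|Y| = 0.009367 S → |Z| = 1/|Y| = 106.8 Ω, ∠Z = −∠Y = -13.94°

106.8 Ω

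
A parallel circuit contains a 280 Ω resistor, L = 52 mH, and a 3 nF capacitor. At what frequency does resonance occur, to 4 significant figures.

ω₀ = 1/√(LC) = 1/√(0.052 × 3e-09) = 80060 rad/s
f₀ = ω₀/(2π) = 12.74 kHz

12.74 kHz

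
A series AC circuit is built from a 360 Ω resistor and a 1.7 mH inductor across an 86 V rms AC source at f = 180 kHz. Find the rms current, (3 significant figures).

ω = 2πf = 1.131e+06 rad/s
X_L = ωL = 1920 Ω
Z = 360 + j1920 Ω
|Z| = √(360² + 1920²) = 1960 Ω
I = V/|Z| = 86/1960 = 44.0 mA

44.0 mA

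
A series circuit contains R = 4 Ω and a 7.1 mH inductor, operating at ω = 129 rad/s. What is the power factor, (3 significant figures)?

X_L = ωL = 0.916 Ω
Z = 4.00 + j0.916 Ω
|Z| = √(4.00² + 0.916²) = 4.10 Ω
∠Z = arctan(0.916/4.00) = 12.9°
cos φ = cos(12.9°) = 0.975

0.975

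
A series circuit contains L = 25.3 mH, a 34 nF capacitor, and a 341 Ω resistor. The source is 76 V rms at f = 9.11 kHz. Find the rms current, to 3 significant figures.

ω = 2πf = 57240 rad/s
X_L = ωL = 1450 Ω
X_C = 1/(ωC) = 514 Ω
Net reactance X = X_L − X_C = 934 Ω
Z = 341 + j934 Ω
|Z| = √(341² + 934²) = 995 Ω
I = V/|Z| = 76/995 = 76.4 mA

76.4 mA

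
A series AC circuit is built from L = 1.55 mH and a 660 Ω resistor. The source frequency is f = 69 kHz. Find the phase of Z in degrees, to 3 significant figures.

45.5°

ω = 2πf = 433500 rad/s
X_L = ωL = 672 Ω
Z = 660 + j672 Ω
|Z| = √(660² + 672²) = 942 Ω
∠Z = arctan(672/660) = 45.5°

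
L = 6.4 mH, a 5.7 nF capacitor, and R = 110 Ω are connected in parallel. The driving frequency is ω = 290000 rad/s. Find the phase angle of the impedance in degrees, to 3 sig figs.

-6.99°

X_L = ωL = 1860 Ω
X_C = 1/(ωC) = 605 Ω
Parallel: admittances add. Y = 1/R + 1/(jωL) + jωC
Y = (0.00909 + j0.00111) S
|Y| = 0.00916 S → |Z| = 1/|Y| = 109 Ω, ∠Z = −∠Y = -6.99°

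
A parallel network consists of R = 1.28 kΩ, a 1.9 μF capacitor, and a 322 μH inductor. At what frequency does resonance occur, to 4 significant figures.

6.435 kHz

ω₀ = 1/√(LC) = 1/√(0.000322 × 1.9e-06) = 40430 rad/s
f₀ = ω₀/(2π) = 6.435 kHz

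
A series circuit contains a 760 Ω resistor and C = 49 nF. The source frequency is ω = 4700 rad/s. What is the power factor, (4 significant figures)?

X_C = 1/(ωC) = 4342 Ω
Z = 760.0 − j4342 Ω
|Z| = √(760.0² + 4342²) = 4408 Ω
∠Z = arctan(-4342/760.0) = -80.07°
cos φ = cos(-80.07°) = 0.1724

0.1724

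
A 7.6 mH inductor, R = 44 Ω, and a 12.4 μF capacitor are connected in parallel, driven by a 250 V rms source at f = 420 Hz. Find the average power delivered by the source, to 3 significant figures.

ω = 2πf = 2639 rad/s
X_L = ωL = 20.1 Ω
X_C = 1/(ωC) = 30.6 Ω
Parallel: admittances add. Y = 1/R + 1/(jωL) + jωC
Y = (0.0227 − j0.0171) S
|Y| = 0.0285 S → |Z| = 1/|Y| = 35.1 Ω, ∠Z = −∠Y = 37.0°
I = V/|Z| = 7.12 A
P = VI cos φ = 250 × 7.12 × cos(37.0°) = 1.42 kW

1.42 kW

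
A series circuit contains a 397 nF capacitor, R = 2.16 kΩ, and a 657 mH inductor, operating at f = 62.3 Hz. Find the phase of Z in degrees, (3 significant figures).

ω = 2πf = 391.4 rad/s
X_L = ωL = 257 Ω
X_C = 1/(ωC) = 6430 Ω
Net reactance X = X_L − X_C = -6180 Ω
Z = 2160 − j6180 Ω
|Z| = √(2160² + 6180²) = 6540 Ω
∠Z = arctan(-6180/2160) = -70.7°

-70.7°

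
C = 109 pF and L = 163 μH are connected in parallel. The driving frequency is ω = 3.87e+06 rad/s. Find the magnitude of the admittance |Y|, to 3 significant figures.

1.16 mS

X_L = ωL = 631 Ω
X_C = 1/(ωC) = 2370 Ω
Parallel: admittances add. Y = 1/(jωL) + jωC
Y = (0 − j0.00116) S
|Y| = 0.00116 S → |Z| = 1/|Y| = 860 Ω, ∠Z = −∠Y = 90.0°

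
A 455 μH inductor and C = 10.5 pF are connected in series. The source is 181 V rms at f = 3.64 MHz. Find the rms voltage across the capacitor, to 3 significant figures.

ω = 2πf = 2.287e+07 rad/s
X_L = ωL = 10400 Ω
X_C = 1/(ωC) = 4160 Ω
Net reactance X = X_L − X_C = 6240 Ω
Z = j6240 Ω
|Z| = √(0² + 6240²) = 6240 Ω
I = V/|Z| = 29.0 mA
V_C = I·|Z_C| = 0.0290 × 4160 = 121 V

121 V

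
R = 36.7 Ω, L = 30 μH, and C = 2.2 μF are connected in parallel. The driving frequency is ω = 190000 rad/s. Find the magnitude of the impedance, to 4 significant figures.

X_L = ωL = 5.700 Ω
X_C = 1/(ωC) = 2.392 Ω
Parallel: admittances add. Y = 1/R + 1/(jωL) + jωC
Y = (0.02725 + j0.2426) S
|Y| = 0.2441 S → |Z| = 1/|Y| = 4.097 Ω, ∠Z = −∠Y = -83.59°

4.097 Ω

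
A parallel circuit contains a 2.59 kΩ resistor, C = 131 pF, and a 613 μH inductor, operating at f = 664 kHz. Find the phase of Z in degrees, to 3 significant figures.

ω = 2πf = 4.172e+06 rad/s
X_L = ωL = 2560 Ω
X_C = 1/(ωC) = 1830 Ω
Parallel: admittances add. Y = 1/R + 1/(jωL) + jωC
Y = (0.000386 + j0.000156) S
|Y| = 0.000416 S → |Z| = 1/|Y| = 2400 Ω, ∠Z = −∠Y = -21.9°

-21.9°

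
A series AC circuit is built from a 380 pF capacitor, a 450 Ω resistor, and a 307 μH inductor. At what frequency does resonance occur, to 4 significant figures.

466.0 kHz

ω₀ = 1/√(LC) = 1/√(0.000307 × 3.8e-10) = 2.928e+06 rad/s
f₀ = ω₀/(2π) = 466.0 kHz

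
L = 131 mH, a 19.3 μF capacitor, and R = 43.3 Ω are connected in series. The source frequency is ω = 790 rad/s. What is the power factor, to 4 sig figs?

X_L = ωL = 103.5 Ω
X_C = 1/(ωC) = 65.59 Ω
Net reactance X = X_L − X_C = 37.90 Ω
Z = 43.30 + j37.90 Ω
|Z| = √(43.30² + 37.90²) = 57.55 Ω
∠Z = arctan(37.90/43.30) = 41.20°
cos φ = cos(41.20°) = 0.7524

0.7524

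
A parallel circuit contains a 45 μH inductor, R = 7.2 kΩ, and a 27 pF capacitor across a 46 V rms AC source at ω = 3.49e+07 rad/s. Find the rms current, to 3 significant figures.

15.4 mA

X_L = ωL = 1570 Ω
X_C = 1/(ωC) = 1060 Ω
Parallel: admittances add. Y = 1/R + 1/(jωL) + jωC
Y = (0.000139 + j0.000306) S
|Y| = 0.000336 S → |Z| = 1/|Y| = 2980 Ω, ∠Z = −∠Y = -65.6°
I = V/|Z| = 46/2980 = 15.4 mA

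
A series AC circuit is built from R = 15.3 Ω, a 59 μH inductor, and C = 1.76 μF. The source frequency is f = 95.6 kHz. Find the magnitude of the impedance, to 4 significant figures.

ω = 2πf = 600700 rad/s
X_L = ωL = 35.44 Ω
X_C = 1/(ωC) = 0.9459 Ω
Net reactance X = X_L − X_C = 34.49 Ω
Z = 15.30 + j34.49 Ω
|Z| = √(15.30² + 34.49²) = 37.73 Ω

37.73 Ω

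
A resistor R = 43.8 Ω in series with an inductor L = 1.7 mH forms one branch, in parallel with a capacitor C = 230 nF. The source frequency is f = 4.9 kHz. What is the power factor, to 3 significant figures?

0.915

ω = 2πf = 30790 rad/s
X_L = ωL = 52.3 Ω
X_C = 1/(ωC) = 141 Ω
Branch 1 (R+jX_L): Z₁ = 43.8 + j52.3 Ω, |Z₁| = 68.2 Ω
Branch 2 (−jX_C): Z₂ = −j141 Ω
Parallel: Z = Z₁Z₂/(Z₁+Z₂), |Z| = 97.3 Ω, ∠Z = 23.8°
cos φ = cos(23.8°) = 0.915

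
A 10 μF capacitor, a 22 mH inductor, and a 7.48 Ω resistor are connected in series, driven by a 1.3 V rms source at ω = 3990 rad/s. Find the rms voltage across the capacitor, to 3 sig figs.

0.516 V

X_L = ωL = 87.8 Ω
X_C = 1/(ωC) = 25.1 Ω
Net reactance X = X_L − X_C = 62.7 Ω
Z = 7.48 + j62.7 Ω
|Z| = √(7.48² + 62.7²) = 63.2 Ω
I = V/|Z| = 20.6 mA
V_C = I·|Z_C| = 0.0206 × 25.1 = 0.516 V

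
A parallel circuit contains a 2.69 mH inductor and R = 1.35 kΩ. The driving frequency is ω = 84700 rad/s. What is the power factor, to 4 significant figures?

0.1664

X_L = ωL = 227.8 Ω
Parallel: admittances add. Y = 1/R + 1/(jωL)
Y = (0.0007407 − j0.004389) S
|Y| = 0.004451 S → |Z| = 1/|Y| = 224.7 Ω, ∠Z = −∠Y = 80.42°
cos φ = cos(80.42°) = 0.1664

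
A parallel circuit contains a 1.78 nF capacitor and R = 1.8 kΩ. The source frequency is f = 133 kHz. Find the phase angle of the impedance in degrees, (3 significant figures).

-69.5°

ω = 2πf = 835700 rad/s
X_C = 1/(ωC) = 672 Ω
Parallel: admittances add. Y = 1/R + jωC
Y = (0.000556 + j0.00149) S
|Y| = 0.00159 S → |Z| = 1/|Y| = 630 Ω, ∠Z = −∠Y = -69.5°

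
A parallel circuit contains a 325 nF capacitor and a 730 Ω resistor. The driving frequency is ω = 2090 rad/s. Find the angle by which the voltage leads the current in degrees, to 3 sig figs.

-26.4°

X_C = 1/(ωC) = 1470 Ω
Parallel: admittances add. Y = 1/R + jωC
Y = (0.00137 + j0.000679) S
|Y| = 0.00153 S → |Z| = 1/|Y| = 654 Ω, ∠Z = −∠Y = -26.4°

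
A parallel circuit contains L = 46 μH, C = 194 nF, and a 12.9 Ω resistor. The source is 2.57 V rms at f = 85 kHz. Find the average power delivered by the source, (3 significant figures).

ω = 2πf = 534100 rad/s
X_L = ωL = 24.6 Ω
X_C = 1/(ωC) = 9.65 Ω
Parallel: admittances add. Y = 1/R + 1/(jωL) + jωC
Y = (0.0775 + j0.0629) S
|Y| = 0.0998 S → |Z| = 1/|Y| = 10.0 Ω, ∠Z = −∠Y = -39.1°
I = V/|Z| = 257 mA
P = VI cos φ = 2.57 × 0.257 × cos(-39.1°) = 512 mW

512 mW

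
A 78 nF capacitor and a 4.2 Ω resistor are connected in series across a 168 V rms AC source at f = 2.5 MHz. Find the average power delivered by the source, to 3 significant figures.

6.48 kW

ω = 2πf = 1.571e+07 rad/s
X_C = 1/(ωC) = 0.816 Ω
Z = 4.20 − j0.816 Ω
|Z| = √(4.20² + 0.816²) = 4.28 Ω
∠Z = arctan(-0.816/4.20) = -11.0°
I = V/|Z| = 39.3 A
P = VI cos φ = 168 × 39.3 × cos(-11.0°) = 6.48 kW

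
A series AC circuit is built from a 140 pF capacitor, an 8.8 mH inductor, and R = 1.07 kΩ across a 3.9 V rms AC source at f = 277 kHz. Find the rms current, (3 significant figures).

346 μA

ω = 2πf = 1.74e+06 rad/s
X_L = ωL = 15300 Ω
X_C = 1/(ωC) = 4100 Ω
Net reactance X = X_L − X_C = 11200 Ω
Z = 1070 + j11200 Ω
|Z| = √(1070² + 11200²) = 11300 Ω
I = V/|Z| = 3.9/11300 = 346 μA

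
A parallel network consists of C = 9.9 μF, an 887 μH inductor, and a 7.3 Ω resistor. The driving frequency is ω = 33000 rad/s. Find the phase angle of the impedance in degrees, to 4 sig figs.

-64.91°

X_L = ωL = 29.27 Ω
X_C = 1/(ωC) = 3.061 Ω
Parallel: admittances add. Y = 1/R + 1/(jωL) + jωC
Y = (0.1370 + j0.2925) S
|Y| = 0.3230 S → |Z| = 1/|Y| = 3.096 Ω, ∠Z = −∠Y = -64.91°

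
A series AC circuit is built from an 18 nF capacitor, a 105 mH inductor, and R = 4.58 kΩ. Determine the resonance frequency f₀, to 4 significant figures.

3.661 kHz

ω₀ = 1/√(LC) = 1/√(0.105 × 1.8e-08) = 23000 rad/s
f₀ = ω₀/(2π) = 3.661 kHz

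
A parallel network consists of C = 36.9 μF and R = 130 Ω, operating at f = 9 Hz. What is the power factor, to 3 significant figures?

0.965

ω = 2πf = 56.55 rad/s
X_C = 1/(ωC) = 479 Ω
Parallel: admittances add. Y = 1/R + jωC
Y = (0.00769 + j0.00209) S
|Y| = 0.00797 S → |Z| = 1/|Y| = 125 Ω, ∠Z = −∠Y = -15.2°
cos φ = cos(-15.2°) = 0.965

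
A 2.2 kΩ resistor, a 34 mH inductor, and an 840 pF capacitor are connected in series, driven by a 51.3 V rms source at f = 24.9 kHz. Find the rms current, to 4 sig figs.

16.16 mA

ω = 2πf = 156500 rad/s
X_L = ωL = 5319 Ω
X_C = 1/(ωC) = 7609 Ω
Net reactance X = X_L − X_C = -2290 Ω
Z = 2200 − j2290 Ω
|Z| = √(2200² + 2290²) = 3175 Ω
I = V/|Z| = 51.3/3175 = 16.16 mA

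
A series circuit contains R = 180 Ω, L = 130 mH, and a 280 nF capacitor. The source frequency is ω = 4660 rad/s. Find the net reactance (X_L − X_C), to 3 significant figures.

X_L = ωL = 606 Ω
X_C = 1/(ωC) = 766 Ω
X = 606 − 766 = -161 Ω

-161 Ω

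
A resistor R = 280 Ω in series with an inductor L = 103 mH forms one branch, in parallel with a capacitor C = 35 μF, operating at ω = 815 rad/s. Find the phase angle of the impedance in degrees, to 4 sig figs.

X_L = ωL = 83.94 Ω
X_C = 1/(ωC) = 35.06 Ω
Branch 1 (R+jX_L): Z₁ = 280.0 + j83.94 Ω, |Z₁| = 292.3 Ω
Branch 2 (−jX_C): Z₂ = −j35.06 Ω
Parallel: Z = Z₁Z₂/(Z₁+Z₂), |Z| = 36.05 Ω, ∠Z = -83.22°

-83.22°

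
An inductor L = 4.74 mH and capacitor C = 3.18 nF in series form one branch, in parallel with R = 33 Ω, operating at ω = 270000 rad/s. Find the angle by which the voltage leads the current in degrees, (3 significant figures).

16.0°

X_L = ωL = 1280 Ω
X_C = 1/(ωC) = 1160 Ω
Branch 1: Z₁ = R = 33.0 Ω
Branch 2 (series LC): Z₂ = j(X_L − X_C) = j115 Ω
Parallel: Z = Z₁Z₂/(Z₁+Z₂), |Z| = 31.7 Ω, ∠Z = 16.0°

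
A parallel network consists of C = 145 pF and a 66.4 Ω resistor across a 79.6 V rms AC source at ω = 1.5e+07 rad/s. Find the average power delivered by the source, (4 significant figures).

95.42 W

X_C = 1/(ωC) = 459.8 Ω
Parallel: admittances add. Y = 1/R + jωC
Y = (0.01506 + j0.002175) S
|Y| = 0.01522 S → |Z| = 1/|Y| = 65.72 Ω, ∠Z = −∠Y = -8.218°
I = V/|Z| = 1.211 A
P = VI cos φ = 79.6 × 1.211 × cos(-8.218°) = 95.42 W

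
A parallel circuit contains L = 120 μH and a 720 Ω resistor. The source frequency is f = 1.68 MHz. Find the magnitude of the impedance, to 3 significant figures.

ω = 2πf = 1.056e+07 rad/s
X_L = ωL = 1270 Ω
Parallel: admittances add. Y = 1/R + 1/(jωL)
Y = (0.00139 − j0.000789) S
|Y| = 0.00160 S → |Z| = 1/|Y| = 626 Ω, ∠Z = −∠Y = 29.6°

626 Ω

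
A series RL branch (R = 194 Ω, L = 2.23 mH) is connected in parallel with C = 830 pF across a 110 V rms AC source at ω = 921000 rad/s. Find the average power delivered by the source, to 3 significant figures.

552 mW

X_L = ωL = 2050 Ω
X_C = 1/(ωC) = 1310 Ω
Branch 1 (R+jX_L): Z₁ = 194 + j2050 Ω, |Z₁| = 2060 Ω
Branch 2 (−jX_C): Z₂ = −j1310 Ω
Parallel: Z = Z₁Z₂/(Z₁+Z₂), |Z| = 3500 Ω, ∠Z = -80.8°
I = V/|Z| = 31.4 mA
P = VI cos φ = 110 × 0.0314 × cos(-80.8°) = 552 mW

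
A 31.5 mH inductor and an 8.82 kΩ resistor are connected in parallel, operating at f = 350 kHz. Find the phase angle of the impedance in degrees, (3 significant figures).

ω = 2πf = 2.199e+06 rad/s
X_L = ωL = 69300 Ω
Parallel: admittances add. Y = 1/R + 1/(jωL)
Y = (0.000113 − j1.44e-05) S
|Y| = 0.000114 S → |Z| = 1/|Y| = 8750 Ω, ∠Z = −∠Y = 7.26°

7.26°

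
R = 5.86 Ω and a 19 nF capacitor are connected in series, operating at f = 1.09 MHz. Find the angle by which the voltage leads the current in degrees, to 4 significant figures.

-52.67°

ω = 2πf = 6.849e+06 rad/s
X_C = 1/(ωC) = 7.685 Ω
Z = 5.860 − j7.685 Ω
|Z| = √(5.860² + 7.685²) = 9.664 Ω
∠Z = arctan(-7.685/5.860) = -52.67°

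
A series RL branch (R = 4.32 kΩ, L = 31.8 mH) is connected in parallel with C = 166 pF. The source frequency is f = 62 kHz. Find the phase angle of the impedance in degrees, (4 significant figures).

ω = 2πf = 389600 rad/s
X_L = ωL = 12390 Ω
X_C = 1/(ωC) = 15460 Ω
Branch 1 (R+jX_L): Z₁ = 4320 + j12390 Ω, |Z₁| = 13120 Ω
Branch 2 (−jX_C): Z₂ = −j15460 Ω
Parallel: Z = Z₁Z₂/(Z₁+Z₂), |Z| = 38260 Ω, ∠Z = 16.23°

16.23°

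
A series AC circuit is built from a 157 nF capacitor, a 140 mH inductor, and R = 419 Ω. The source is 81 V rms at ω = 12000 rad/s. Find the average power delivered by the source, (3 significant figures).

1.84 W

X_L = ωL = 1680 Ω
X_C = 1/(ωC) = 531 Ω
Net reactance X = X_L − X_C = 1150 Ω
Z = 419 + j1150 Ω
|Z| = √(419² + 1150²) = 1220 Ω
∠Z = arctan(1150/419) = 70.0°
I = V/|Z| = 66.2 mA
P = VI cos φ = 81 × 0.0662 × cos(70.0°) = 1.84 W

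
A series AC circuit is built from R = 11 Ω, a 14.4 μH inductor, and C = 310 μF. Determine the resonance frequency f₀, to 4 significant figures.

2.382 kHz

ω₀ = 1/√(LC) = 1/√(1.44e-05 × 0.00031) = 14970 rad/s
f₀ = ω₀/(2π) = 2.382 kHz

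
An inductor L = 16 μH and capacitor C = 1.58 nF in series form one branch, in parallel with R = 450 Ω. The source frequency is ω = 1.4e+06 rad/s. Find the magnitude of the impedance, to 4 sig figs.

310.8 Ω

X_L = ωL = 22.40 Ω
X_C = 1/(ωC) = 452.1 Ω
Branch 1: Z₁ = R = 450.0 Ω
Branch 2 (series LC): Z₂ = j(X_L − X_C) = −j429.7 Ω
Parallel: Z = Z₁Z₂/(Z₁+Z₂), |Z| = 310.8 Ω, ∠Z = -46.32°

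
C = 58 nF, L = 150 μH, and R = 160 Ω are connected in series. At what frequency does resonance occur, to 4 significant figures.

ω₀ = 1/√(LC) = 1/√(0.00015 × 5.8e-08) = 339000 rad/s
f₀ = ω₀/(2π) = 53.96 kHz

53.96 kHz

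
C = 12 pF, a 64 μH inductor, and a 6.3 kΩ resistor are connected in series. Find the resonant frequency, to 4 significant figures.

ω₀ = 1/√(LC) = 1/√(6.4e-05 × 1.2e-11) = 3.608e+07 rad/s
f₀ = ω₀/(2π) = 5.743 MHz

5.743 MHz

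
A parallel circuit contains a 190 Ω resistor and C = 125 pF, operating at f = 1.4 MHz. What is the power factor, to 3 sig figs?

0.979

ω = 2πf = 8.796e+06 rad/s
X_C = 1/(ωC) = 909 Ω
Parallel: admittances add. Y = 1/R + jωC
Y = (0.00526 + j0.00110) S
|Y| = 0.00538 S → |Z| = 1/|Y| = 186 Ω, ∠Z = −∠Y = -11.8°
cos φ = cos(-11.8°) = 0.979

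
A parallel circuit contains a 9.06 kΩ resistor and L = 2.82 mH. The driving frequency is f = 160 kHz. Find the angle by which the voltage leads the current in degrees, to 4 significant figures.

ω = 2πf = 1.005e+06 rad/s
X_L = ωL = 2835 Ω
Parallel: admittances add. Y = 1/R + 1/(jωL)
Y = (0.0001104 − j0.0003527) S
|Y| = 0.0003696 S → |Z| = 1/|Y| = 2706 Ω, ∠Z = −∠Y = 72.62°

72.62°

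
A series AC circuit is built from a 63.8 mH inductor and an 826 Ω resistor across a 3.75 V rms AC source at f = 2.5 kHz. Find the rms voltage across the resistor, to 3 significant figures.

ω = 2πf = 15710 rad/s
X_L = ωL = 1000 Ω
Z = 826 + j1000 Ω
|Z| = √(826² + 1000²) = 1300 Ω
I = V/|Z| = 2.89 mA
V_R = I·|Z_R| = 0.00289 × 826 = 2.39 V

2.39 V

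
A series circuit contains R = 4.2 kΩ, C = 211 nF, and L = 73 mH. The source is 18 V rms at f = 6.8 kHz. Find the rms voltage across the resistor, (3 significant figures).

14.6 V

ω = 2πf = 42730 rad/s
X_L = ωL = 3120 Ω
X_C = 1/(ωC) = 111 Ω
Net reactance X = X_L − X_C = 3010 Ω
Z = 4200 + j3010 Ω
|Z| = √(4200² + 3010²) = 5170 Ω
I = V/|Z| = 3.48 mA
V_R = I·|Z_R| = 0.00348 × 4200 = 14.6 V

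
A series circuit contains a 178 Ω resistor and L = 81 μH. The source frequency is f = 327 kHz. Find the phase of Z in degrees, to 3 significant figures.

ω = 2πf = 2.055e+06 rad/s
X_L = ωL = 166 Ω
Z = 178 + j166 Ω
|Z| = √(178² + 166²) = 244 Ω
∠Z = arctan(166/178) = 43.1°

43.1°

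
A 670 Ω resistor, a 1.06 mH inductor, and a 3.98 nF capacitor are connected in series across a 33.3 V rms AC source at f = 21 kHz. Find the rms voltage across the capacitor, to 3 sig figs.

ω = 2πf = 131900 rad/s
X_L = ωL = 140 Ω
X_C = 1/(ωC) = 1900 Ω
Net reactance X = X_L − X_C = -1760 Ω
Z = 670 − j1760 Ω
|Z| = √(670² + 1760²) = 1890 Ω
I = V/|Z| = 17.6 mA
V_C = I·|Z_C| = 0.0176 × 1900 = 33.6 V

33.6 V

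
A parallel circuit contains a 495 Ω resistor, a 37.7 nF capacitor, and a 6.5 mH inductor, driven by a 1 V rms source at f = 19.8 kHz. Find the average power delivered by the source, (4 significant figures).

ω = 2πf = 124400 rad/s
X_L = ωL = 808.6 Ω
X_C = 1/(ωC) = 213.2 Ω
Parallel: admittances add. Y = 1/R + 1/(jωL) + jωC
Y = (0.002020 + j0.003454) S
|Y| = 0.004001 S → |Z| = 1/|Y| = 249.9 Ω, ∠Z = −∠Y = -59.67°
I = V/|Z| = 4.001 mA
P = VI cos φ = 1 × 0.004001 × cos(-59.67°) = 2.020 mW

2.020 mW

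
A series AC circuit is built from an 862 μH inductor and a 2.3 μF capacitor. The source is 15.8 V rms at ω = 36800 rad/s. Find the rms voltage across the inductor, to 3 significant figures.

25.2 V

X_L = ωL = 31.7 Ω
X_C = 1/(ωC) = 11.8 Ω
Net reactance X = X_L − X_C = 19.9 Ω
Z = j19.9 Ω
|Z| = √(0² + 19.9²) = 19.9 Ω
I = V/|Z| = 794 mA
V_L = I·|Z_L| = 0.794 × 31.7 = 25.2 V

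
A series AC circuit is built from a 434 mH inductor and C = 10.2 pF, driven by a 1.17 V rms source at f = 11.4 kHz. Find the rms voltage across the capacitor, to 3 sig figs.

ω = 2πf = 71630 rad/s
X_L = ωL = 31100 Ω
X_C = 1/(ωC) = 1.37e+06 Ω
Net reactance X = X_L − X_C = -1.34e+06 Ω
Z = − j1.34e+06 Ω
|Z| = √(0² + 1.34e+06²) = 1.34e+06 Ω
I = V/|Z| = 875 nA
V_C = I·|Z_C| = 8.75e-07 × 1.37e+06 = 1.20 V

1.20 V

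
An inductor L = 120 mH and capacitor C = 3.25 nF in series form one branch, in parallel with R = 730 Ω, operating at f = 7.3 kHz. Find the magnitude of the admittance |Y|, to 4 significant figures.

ω = 2πf = 45870 rad/s
X_L = ωL = 5504 Ω
X_C = 1/(ωC) = 6708 Ω
Branch 1: Z₁ = R = 730.0 Ω
Branch 2 (series LC): Z₂ = j(X_L − X_C) = −j1204 Ω
Parallel: Z = Z₁Z₂/(Z₁+Z₂), |Z| = 624.3 Ω, ∠Z = -31.22°
|Y| = 1/|Z| = 1.602 mS

1.602 mS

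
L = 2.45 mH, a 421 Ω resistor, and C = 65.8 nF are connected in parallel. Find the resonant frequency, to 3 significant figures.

ω₀ = 1/√(LC) = 1/√(0.00245 × 6.58e-08) = 78760 rad/s
f₀ = ω₀/(2π) = 12.5 kHz

12.5 kHz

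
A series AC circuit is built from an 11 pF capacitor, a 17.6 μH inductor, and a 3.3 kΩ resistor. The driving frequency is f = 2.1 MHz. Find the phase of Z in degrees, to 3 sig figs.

ω = 2πf = 1.319e+07 rad/s
X_L = ωL = 232 Ω
X_C = 1/(ωC) = 6890 Ω
Net reactance X = X_L − X_C = -6660 Ω
Z = 3300 − j6660 Ω
|Z| = √(3300² + 6660²) = 7430 Ω
∠Z = arctan(-6660/3300) = -63.6°

-63.6°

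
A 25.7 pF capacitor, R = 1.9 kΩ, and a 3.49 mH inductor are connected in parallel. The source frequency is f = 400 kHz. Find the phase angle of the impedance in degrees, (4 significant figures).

5.364°

ω = 2πf = 2.513e+06 rad/s
X_L = ωL = 8771 Ω
X_C = 1/(ωC) = 15480 Ω
Parallel: admittances add. Y = 1/R + 1/(jωL) + jωC
Y = (0.0005263 − j4.942e-05) S
|Y| = 0.0005286 S → |Z| = 1/|Y| = 1892 Ω, ∠Z = −∠Y = 5.364°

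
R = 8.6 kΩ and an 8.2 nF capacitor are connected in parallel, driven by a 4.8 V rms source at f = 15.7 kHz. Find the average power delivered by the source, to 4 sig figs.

ω = 2πf = 98650 rad/s
X_C = 1/(ωC) = 1236 Ω
Parallel: admittances add. Y = 1/R + jωC
Y = (0.0001163 + j0.0008089) S
|Y| = 0.0008172 S → |Z| = 1/|Y| = 1224 Ω, ∠Z = −∠Y = -81.82°
I = V/|Z| = 3.923 mA
P = VI cos φ = 4.8 × 0.003923 × cos(-81.82°) = 2.679 mW

2.679 mW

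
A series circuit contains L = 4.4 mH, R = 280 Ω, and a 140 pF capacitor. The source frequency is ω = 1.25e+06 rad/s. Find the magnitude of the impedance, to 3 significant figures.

353 Ω

X_L = ωL = 5500 Ω
X_C = 1/(ωC) = 5710 Ω
Net reactance X = X_L − X_C = -214 Ω
Z = 280 − j214 Ω
|Z| = √(280² + 214²) = 353 Ω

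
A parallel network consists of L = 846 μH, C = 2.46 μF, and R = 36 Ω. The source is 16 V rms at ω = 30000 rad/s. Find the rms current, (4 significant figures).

X_L = ωL = 25.38 Ω
X_C = 1/(ωC) = 13.55 Ω
Parallel: admittances add. Y = 1/R + 1/(jωL) + jωC
Y = (0.02778 + j0.03440) S
|Y| = 0.04421 S → |Z| = 1/|Y| = 22.62 Ω, ∠Z = −∠Y = -51.08°
I = V/|Z| = 16/22.62 = 707.4 mA

707.4 mA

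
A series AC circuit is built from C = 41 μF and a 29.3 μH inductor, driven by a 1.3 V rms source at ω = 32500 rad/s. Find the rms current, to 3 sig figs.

6.44 A

X_L = ωL = 0.952 Ω
X_C = 1/(ωC) = 0.750 Ω
Net reactance X = X_L − X_C = 0.202 Ω
Z = j0.202 Ω
|Z| = √(0² + 0.202²) = 0.202 Ω
I = V/|Z| = 1.3/0.202 = 6.44 A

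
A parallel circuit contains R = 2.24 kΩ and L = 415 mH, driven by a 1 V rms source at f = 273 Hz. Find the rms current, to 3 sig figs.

1.47 mA

ω = 2πf = 1715 rad/s
X_L = ωL = 712 Ω
Parallel: admittances add. Y = 1/R + 1/(jωL)
Y = (0.000446 − j0.00140) S
|Y| = 0.00147 S → |Z| = 1/|Y| = 678 Ω, ∠Z = −∠Y = 72.4°
I = V/|Z| = 1/678 = 1.47 mA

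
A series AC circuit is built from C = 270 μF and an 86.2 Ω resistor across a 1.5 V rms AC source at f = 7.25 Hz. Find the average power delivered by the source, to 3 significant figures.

ω = 2πf = 45.55 rad/s
X_C = 1/(ωC) = 81.3 Ω
Z = 86.2 − j81.3 Ω
|Z| = √(86.2² + 81.3²) = 118 Ω
∠Z = arctan(-81.3/86.2) = -43.3°
I = V/|Z| = 12.7 mA
P = VI cos φ = 1.5 × 0.0127 × cos(-43.3°) = 13.8 mW

13.8 mW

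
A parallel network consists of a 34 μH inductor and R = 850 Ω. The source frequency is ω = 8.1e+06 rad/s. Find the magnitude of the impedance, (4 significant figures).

X_L = ωL = 275.4 Ω
Parallel: admittances add. Y = 1/R + 1/(jωL)
Y = (0.001176 − j0.003631) S
|Y| = 0.003817 S → |Z| = 1/|Y| = 262.0 Ω, ∠Z = −∠Y = 72.05°

262.0 Ω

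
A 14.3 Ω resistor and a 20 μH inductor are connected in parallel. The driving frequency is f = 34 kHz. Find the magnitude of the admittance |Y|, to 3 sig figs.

244 mS

ω = 2πf = 213600 rad/s
X_L = ωL = 4.27 Ω
Parallel: admittances add. Y = 1/R + 1/(jωL)
Y = (0.0699 − j0.234) S
|Y| = 0.244 S → |Z| = 1/|Y| = 4.09 Ω, ∠Z = −∠Y = 73.4°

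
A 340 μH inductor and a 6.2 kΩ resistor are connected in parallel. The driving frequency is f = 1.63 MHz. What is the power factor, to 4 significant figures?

ω = 2πf = 1.024e+07 rad/s
X_L = ωL = 3482 Ω
Parallel: admittances add. Y = 1/R + 1/(jωL)
Y = (0.0001613 − j0.0002872) S
|Y| = 0.0003294 S → |Z| = 1/|Y| = 3036 Ω, ∠Z = −∠Y = 60.68°
cos φ = cos(60.68°) = 0.4897

0.4897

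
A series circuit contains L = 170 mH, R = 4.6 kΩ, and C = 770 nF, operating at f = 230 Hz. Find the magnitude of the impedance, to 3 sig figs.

4650 Ω

ω = 2πf = 1445 rad/s
X_L = ωL = 246 Ω
X_C = 1/(ωC) = 899 Ω
Net reactance X = X_L − X_C = -653 Ω
Z = 4600 − j653 Ω
|Z| = √(4600² + 653²) = 4650 Ω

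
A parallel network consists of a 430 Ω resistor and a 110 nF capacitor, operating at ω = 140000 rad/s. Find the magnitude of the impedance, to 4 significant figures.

X_C = 1/(ωC) = 64.94 Ω
Parallel: admittances add. Y = 1/R + jωC
Y = (0.002326 + j0.01540) S
|Y| = 0.01557 S → |Z| = 1/|Y| = 64.21 Ω, ∠Z = −∠Y = -81.41°

64.21 Ω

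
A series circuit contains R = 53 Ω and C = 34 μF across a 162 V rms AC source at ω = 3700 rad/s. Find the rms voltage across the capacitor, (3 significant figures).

X_C = 1/(ωC) = 7.95 Ω
Z = 53.0 − j7.95 Ω
|Z| = √(53.0² + 7.95²) = 53.6 Ω
I = V/|Z| = 3.02 A
V_C = I·|Z_C| = 3.02 × 7.95 = 24.0 V

24.0 V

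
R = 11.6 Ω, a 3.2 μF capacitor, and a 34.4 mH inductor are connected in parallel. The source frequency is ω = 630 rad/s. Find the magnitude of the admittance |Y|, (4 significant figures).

96.84 mS

X_L = ωL = 21.67 Ω
X_C = 1/(ωC) = 496.0 Ω
Parallel: admittances add. Y = 1/R + 1/(jωL) + jωC
Y = (0.08621 − j0.04413) S
|Y| = 0.09684 S → |Z| = 1/|Y| = 10.33 Ω, ∠Z = −∠Y = 27.11°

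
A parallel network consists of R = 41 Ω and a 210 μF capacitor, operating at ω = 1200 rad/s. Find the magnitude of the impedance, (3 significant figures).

3.95 Ω

X_C = 1/(ωC) = 3.97 Ω
Parallel: admittances add. Y = 1/R + jωC
Y = (0.0244 + j0.252) S
|Y| = 0.253 S → |Z| = 1/|Y| = 3.95 Ω, ∠Z = −∠Y = -84.5°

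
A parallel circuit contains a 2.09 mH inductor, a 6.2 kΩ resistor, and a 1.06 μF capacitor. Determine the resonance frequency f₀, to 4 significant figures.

ω₀ = 1/√(LC) = 1/√(0.00209 × 1.06e-06) = 21250 rad/s
f₀ = ω₀/(2π) = 3.381 kHz

3.381 kHz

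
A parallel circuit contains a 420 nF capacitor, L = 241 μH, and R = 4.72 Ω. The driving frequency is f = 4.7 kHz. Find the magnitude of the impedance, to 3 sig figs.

4.04 Ω

ω = 2πf = 29530 rad/s
X_L = ωL = 7.12 Ω
X_C = 1/(ωC) = 80.6 Ω
Parallel: admittances add. Y = 1/R + 1/(jωL) + jωC
Y = (0.212 − j0.128) S
|Y| = 0.248 S → |Z| = 1/|Y| = 4.04 Ω, ∠Z = −∠Y = 31.2°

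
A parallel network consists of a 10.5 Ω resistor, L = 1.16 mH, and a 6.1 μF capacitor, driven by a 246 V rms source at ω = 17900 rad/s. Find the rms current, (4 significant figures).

27.83 A

X_L = ωL = 20.76 Ω
X_C = 1/(ωC) = 9.158 Ω
Parallel: admittances add. Y = 1/R + 1/(jωL) + jωC
Y = (0.09524 + j0.06103) S
|Y| = 0.1131 S → |Z| = 1/|Y| = 8.841 Ω, ∠Z = −∠Y = -32.65°
I = V/|Z| = 246/8.841 = 27.83 A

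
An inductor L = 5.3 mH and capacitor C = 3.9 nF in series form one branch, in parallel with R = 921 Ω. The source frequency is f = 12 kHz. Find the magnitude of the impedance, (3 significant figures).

ω = 2πf = 75400 rad/s
X_L = ωL = 400 Ω
X_C = 1/(ωC) = 3400 Ω
Branch 1: Z₁ = R = 921 Ω
Branch 2 (series LC): Z₂ = j(X_L − X_C) = −j3000 Ω
Parallel: Z = Z₁Z₂/(Z₁+Z₂), |Z| = 880 Ω, ∠Z = -17.1°

880 Ω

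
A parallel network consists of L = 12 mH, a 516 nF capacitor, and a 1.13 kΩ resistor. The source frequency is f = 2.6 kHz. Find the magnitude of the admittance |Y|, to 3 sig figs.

ω = 2πf = 16340 rad/s
X_L = ωL = 196 Ω
X_C = 1/(ωC) = 119 Ω
Parallel: admittances add. Y = 1/R + 1/(jωL) + jωC
Y = (0.000885 + j0.00333) S
|Y| = 0.00344 S → |Z| = 1/|Y| = 290 Ω, ∠Z = −∠Y = -75.1°

3.44 mS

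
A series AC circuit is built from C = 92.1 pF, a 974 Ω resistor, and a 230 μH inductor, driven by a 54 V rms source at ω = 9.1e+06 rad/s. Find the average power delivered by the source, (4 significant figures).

1.615 W

X_L = ωL = 2093 Ω
X_C = 1/(ωC) = 1193 Ω
Net reactance X = X_L − X_C = 899.8 Ω
Z = 974.0 + j899.8 Ω
|Z| = √(974.0² + 899.8²) = 1326 Ω
∠Z = arctan(899.8/974.0) = 42.73°
I = V/|Z| = 40.72 mA
P = VI cos φ = 54 × 0.04072 × cos(42.73°) = 1.615 W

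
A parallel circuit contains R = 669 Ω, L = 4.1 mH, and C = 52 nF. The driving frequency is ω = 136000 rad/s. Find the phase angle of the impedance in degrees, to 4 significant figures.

X_L = ωL = 557.6 Ω
X_C = 1/(ωC) = 141.4 Ω
Parallel: admittances add. Y = 1/R + 1/(jωL) + jωC
Y = (0.001495 + j0.005279) S
|Y| = 0.005486 S → |Z| = 1/|Y| = 182.3 Ω, ∠Z = −∠Y = -74.19°

-74.19°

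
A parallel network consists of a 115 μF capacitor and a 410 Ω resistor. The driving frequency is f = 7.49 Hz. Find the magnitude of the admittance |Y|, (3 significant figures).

ω = 2πf = 47.06 rad/s
X_C = 1/(ωC) = 185 Ω
Parallel: admittances add. Y = 1/R + jωC
Y = (0.00244 + j0.00541) S
|Y| = 0.00594 S → |Z| = 1/|Y| = 168 Ω, ∠Z = −∠Y = -65.7°

5.94 mS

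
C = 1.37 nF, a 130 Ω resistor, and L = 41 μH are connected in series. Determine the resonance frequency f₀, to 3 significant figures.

ω₀ = 1/√(LC) = 1/√(4.1e-05 × 1.37e-09) = 4.219e+06 rad/s
f₀ = ω₀/(2π) = 672 kHz

672 kHz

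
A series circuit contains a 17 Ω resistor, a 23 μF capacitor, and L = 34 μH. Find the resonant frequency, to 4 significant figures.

5.691 kHz

ω₀ = 1/√(LC) = 1/√(3.4e-05 × 2.3e-05) = 35760 rad/s
f₀ = ω₀/(2π) = 5.691 kHz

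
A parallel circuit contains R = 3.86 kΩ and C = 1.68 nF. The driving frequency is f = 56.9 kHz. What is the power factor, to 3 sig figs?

0.396

ω = 2πf = 357500 rad/s
X_C = 1/(ωC) = 1660 Ω
Parallel: admittances add. Y = 1/R + jωC
Y = (0.000259 + j0.000601) S
|Y| = 0.000654 S → |Z| = 1/|Y| = 1530 Ω, ∠Z = −∠Y = -66.7°
cos φ = cos(-66.7°) = 0.396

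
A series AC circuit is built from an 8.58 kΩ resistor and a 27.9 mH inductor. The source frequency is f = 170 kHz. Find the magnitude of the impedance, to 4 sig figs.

31010 Ω

ω = 2πf = 1.068e+06 rad/s
X_L = ωL = 29800 Ω
Z = 8580 + j29800 Ω
|Z| = √(8580² + 29800²) = 31010 Ω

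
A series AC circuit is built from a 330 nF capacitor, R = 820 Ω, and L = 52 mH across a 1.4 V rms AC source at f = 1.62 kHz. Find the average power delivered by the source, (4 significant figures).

2.214 mW

ω = 2πf = 10180 rad/s
X_L = ωL = 529.3 Ω
X_C = 1/(ωC) = 297.7 Ω
Net reactance X = X_L − X_C = 231.6 Ω
Z = 820.0 + j231.6 Ω
|Z| = √(820.0² + 231.6²) = 852.1 Ω
∠Z = arctan(231.6/820.0) = 15.77°
I = V/|Z| = 1.643 mA
P = VI cos φ = 1.4 × 0.001643 × cos(15.77°) = 2.214 mW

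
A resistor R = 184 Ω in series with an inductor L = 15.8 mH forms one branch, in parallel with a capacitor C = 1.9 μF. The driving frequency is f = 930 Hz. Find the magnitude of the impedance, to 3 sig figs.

ω = 2πf = 5843 rad/s
X_L = ωL = 92.3 Ω
X_C = 1/(ωC) = 90.1 Ω
Branch 1 (R+jX_L): Z₁ = 184 + j92.3 Ω, |Z₁| = 206 Ω
Branch 2 (−jX_C): Z₂ = −j90.1 Ω
Parallel: Z = Z₁Z₂/(Z₁+Z₂), |Z| = 101 Ω, ∠Z = -64.1°

101 Ω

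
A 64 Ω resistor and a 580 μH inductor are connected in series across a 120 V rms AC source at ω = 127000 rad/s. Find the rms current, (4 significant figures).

1.230 A

X_L = ωL = 73.66 Ω
Z = 64.00 + j73.66 Ω
|Z| = √(64.00² + 73.66²) = 97.58 Ω
I = V/|Z| = 120/97.58 = 1.230 A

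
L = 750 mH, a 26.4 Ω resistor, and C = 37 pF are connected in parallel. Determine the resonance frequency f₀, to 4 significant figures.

ω₀ = 1/√(LC) = 1/√(0.75 × 3.7e-11) = 189800 rad/s
f₀ = ω₀/(2π) = 30.21 kHz

30.21 kHz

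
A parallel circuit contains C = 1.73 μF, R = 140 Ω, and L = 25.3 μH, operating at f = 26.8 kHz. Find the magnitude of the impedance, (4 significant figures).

ω = 2πf = 168400 rad/s
X_L = ωL = 4.260 Ω
X_C = 1/(ωC) = 3.433 Ω
Parallel: admittances add. Y = 1/R + 1/(jωL) + jωC
Y = (0.007143 + j0.05659) S
|Y| = 0.05703 S → |Z| = 1/|Y| = 17.53 Ω, ∠Z = −∠Y = -82.81°

17.53 Ω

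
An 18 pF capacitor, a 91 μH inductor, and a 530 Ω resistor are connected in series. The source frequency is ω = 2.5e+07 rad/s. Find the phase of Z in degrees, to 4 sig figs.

X_L = ωL = 2275 Ω
X_C = 1/(ωC) = 2222 Ω
Net reactance X = X_L − X_C = 52.78 Ω
Z = 530.0 + j52.78 Ω
|Z| = √(530.0² + 52.78²) = 532.6 Ω
∠Z = arctan(52.78/530.0) = 5.687°

5.687°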